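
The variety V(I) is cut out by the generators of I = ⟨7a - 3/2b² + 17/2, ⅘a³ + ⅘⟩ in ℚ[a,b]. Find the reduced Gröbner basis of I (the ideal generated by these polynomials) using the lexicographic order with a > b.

f_1 = 7a - 3/2b² + 17/2, LT = a.
f_2 = ⅘a³ + ⅘, LT = a³.

S(f_1,f_2): lcm = a³. S = -3/14a²b² + 17/14a² - 1.
  reduce S modulo (f_1, f_2):
  remainder -27/2744b⁶ + 459/2744b⁴ - 2601/2744b² + 2169/2744 ≠ 0; add g_3 = -27/2744b⁶ + 459/2744b⁴ - 2601/2744b² + 2169/2744 to the basis.

The other S-polynomials (S(f_1,g_3), S(f_2,g_3)) all reduce to 0 modulo the current basis, so we have a Gröbner basis.
Inter-reduce: drop elements whose leading term is divisible by another's, tail-reduce, and make monic.

G = {a - 3/14b² + 17/14, b⁶ - 17b⁴ + 289/3b² - 241/3}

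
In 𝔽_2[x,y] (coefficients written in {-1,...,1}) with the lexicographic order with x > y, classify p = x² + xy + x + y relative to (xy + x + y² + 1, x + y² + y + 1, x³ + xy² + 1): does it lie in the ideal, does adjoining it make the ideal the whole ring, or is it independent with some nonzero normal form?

x² + xy + x + y lies in I (it reduces to 0).

First compute the reduced Gröbner basis of I by Buchberger's algorithm.
f_1 = xy + x + y² + 1, LT = xy.
f_2 = x + y² + y + 1, LT = x.
f_3 = x³ + xy² + 1, LT = x³.

S(f_1,f_2): lcm = xy. S = x + y³ + y + 1.
  leading term x: subtract (1)·f_2 from x + y³ + y + 1 → y³ + y²
  leading term y³: no divisor's leading term divides it; move y³ to the remainder.
  leading term y²: no divisor's leading term divides it; move y² to the remainder.
  remainder y³ + y² ≠ 0; add h_4 = y³ + y² to the basis.

S(f_1,f_3): lcm = x³y. S = x³ + x²y² + x² + xy³ + y.
  leading term x³: subtract (x²)·f_2 from x³ + x²y² + x² + xy³ + y → x²y + xy³ + y
  leading term x²y: subtract (x)·f_1 from x²y + xy³ + y → x² + xy³ + xy² + x + y
  leading term x²: subtract (x)·f_2 from x² + xy³ + xy² + x + y → xy³ + xy + y
  leading term xy³: subtract (y²)·f_1 from xy³ + xy + y → xy² + xy + y⁴ + y² + y
  leading term xy²: subtract (y)·f_1 from xy² + xy + y⁴ + y² + y → y⁴ + y³ + y²
  leading term y⁴: subtract (y)·h_4 from y⁴ + y³ + y² → y²
  leading term y²: no divisor's leading term divides it; move y² to the remainder.
  remainder y² ≠ 0; add h_5 = y² to the basis.

S(f_2,f_3): lcm = x³. S = x²y² + x²y + x² + xy² + 1.
  leading term x²y²: subtract (xy)·f_1 from x²y² + x²y + x² + xy² + 1 → x² + xy³ + xy² + xy + 1
  leading term x²: subtract (x)·f_2 from x² + xy³ + xy² + xy + 1 → xy³ + x + 1
  leading term xy³: subtract (y²)·f_1 from xy³ + x + 1 → xy² + x + y⁴ + y² + 1
  leading term xy²: subtract (y)·f_1 from xy² + x + y⁴ + y² + 1 → xy + x + y⁴ + y³ + y² + y + 1
  leading term xy: subtract (1)·f_1 from xy + x + y⁴ + y³ + y² + y + 1 → y⁴ + y³ + y
  leading term y⁴: subtract (y)·h_4 from y⁴ + y³ + y → y
  leading term y: no divisor's leading term divides it; move y to the remainder.
  remainder y ≠ 0; add h_6 = y to the basis.

The other S-polynomials (S(f_1,h_4), S(f_2,h_4), S(f_3,h_4), S(f_1,h_5), S(f_2,h_5), S(f_3,h_5), S(h_4,h_5), S(f_1,h_6), S(f_2,h_6), S(f_3,h_6), S(h_4,h_6), S(h_5,h_6)) all reduce to 0 modulo the current basis, so we have a Gröbner basis.
Inter-reduce: drop elements whose leading term is divisible by another's, tail-reduce, and make monic.
Reduced Gröbner basis: {x + 1, y}.
Label its elements g_1 = x + 1, g_2 = y.

Reduce p = x² + xy + x + y modulo G:
  leading term x²: subtract (x)·g_1 from x² + xy + x + y → xy + y
  leading term xy: subtract (y)·g_1 from xy + y → 0
  normal form = 0.
Since the normal form is 0, p ∈ I.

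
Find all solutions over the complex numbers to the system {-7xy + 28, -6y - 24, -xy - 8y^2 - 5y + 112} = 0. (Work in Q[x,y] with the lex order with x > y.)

Compute a lex Gröbner basis by Buchberger's algorithm.
f_1 = -7xy + 28, LT = xy.
f_2 = -6y - 24, LT = y.
f_3 = -xy - 8y^2 - 5y + 112, LT = xy.

S(f_1,f_2): lcm = xy. S = -4x - 4.
  leading term x: no divisor's leading term divides it; move -4x to the remainder.
  leading term 1: no divisor's leading term divides it; move -4 to the remainder.
  remainder -4x - 4 ≠ 0; add h_4 = -4x - 4 to the basis.

The other S-polynomials (S(f_1,f_3), S(f_2,f_3), S(f_1,h_4), S(f_2,h_4), S(f_3,h_4)) all reduce to 0 modulo the current basis, so we have a Gröbner basis.
Inter-reduce: drop elements whose leading term is divisible by another's, tail-reduce, and make monic.
Reduced Gröbner basis: {x + 1, y + 4}.

A lex Gröbner basis eliminates variables successively. Here y + 4 depends only on y, with roots {-4}; lifting each root through the earlier basis elements recovers the full solutions.
  y = -4: the earlier basis element becomes x + 1 = 0, giving x = -1 — point (-1, -4).
Substituting each solution back into the original system confirms all equations vanish.
Zero-dimensionality of the ideal guarantees finitely many solutions over ℂ.

{(-1, -4)}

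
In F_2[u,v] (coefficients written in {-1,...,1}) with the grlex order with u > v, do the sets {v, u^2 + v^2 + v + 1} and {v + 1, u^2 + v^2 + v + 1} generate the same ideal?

Since reduced Gröbner bases are canonical representatives of ideals under a given ordering, it suffices to compute and compare them.
Buchberger on the first generating set:
f_1 = v, LT = v.
f_2 = u^2 + v^2 + v + 1, LT = u^2.

The S-polynomials (S(f_1,f_2)) all reduce to 0 modulo the current basis, so we have a Gröbner basis.
Inter-reduce: drop elements whose leading term is divisible by another's, tail-reduce, and make monic.
Reduced Gröbner basis: {u^2 + 1, v}.

Buchberger on the second generating set:
h_1 = v + 1, LT = v.
h_2 = u^2 + v^2 + v + 1, LT = u^2.

The S-polynomials (S(h_1,h_2)) all reduce to 0 modulo the current basis, so we have a Gröbner basis.
Inter-reduce: drop elements whose leading term is divisible by another's, tail-reduce, and make monic.
Reduced Gröbner basis: {u^2 + 1, v + 1}.

The bases are distinct; the ideals are different.
The choice of monomial ordering does not affect the verdict — as long as both bases are computed under the same ordering, their equality decides ideal equality.

No, the ideals differ.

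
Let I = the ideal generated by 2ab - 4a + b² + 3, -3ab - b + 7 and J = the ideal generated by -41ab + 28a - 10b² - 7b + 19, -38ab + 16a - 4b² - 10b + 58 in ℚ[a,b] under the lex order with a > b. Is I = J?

Equality of ideals is decidable: compute both reduced Gröbner bases (unique for the ordering) and check whether they agree.
Buchberger on the first generating set:
f_1 = 2ab - 4a + b² + 3, LT = ab.
f_2 = -3ab - b + 7, LT = ab.

S(f_1,f_2): lcm = ab. S = -2a + ½b² - ⅓b + 23/6.
  reduce S modulo (f_1, f_2):
  remainder -2a + ½b² - ⅓b + 23/6 ≠ 0; add g_3 = -2a + ½b² - ⅓b + 23/6 to the basis.

S(f_1,g_3): lcm = ab. S = -2a + ¼b³ + ⅓b² + 23/12b + 3/2.
  reduce S modulo (f_1, f_2, g_3):
  remainder ¼b³ - ⅙b² + 9/4b - 7/3 ≠ 0; add g_4 = ¼b³ - ⅙b² + 9/4b - 7/3 to the basis.

The other S-polynomials (S(f_2,g_3), S(f_1,g_4), S(f_2,g_4), S(g_3,g_4)) all reduce to 0 modulo the current basis, so we have a Gröbner basis.
Inter-reduce: drop elements whose leading term is divisible by another's, tail-reduce, and make monic.
Reduced Gröbner basis: {a - ¼b² + ⅙b - 23/12, b³ - ⅔b² + 9b - 28/3}.

Buchberger on the second generating set:
h_1 = -41ab + 28a - 10b² - 7b + 19, LT = ab.
h_2 = -38ab + 16a - 4b² - 10b + 58, LT = ab.

S(h_1,h_2): lcm = ab. S = -204/779a + 108/779b² - 72/779b + 828/779.
  reduce S modulo (h_1, h_2):
  remainder -204/779a + 108/779b² - 72/779b + 828/779 ≠ 0; add k_3 = -204/779a + 108/779b² - 72/779b + 828/779 to the basis.

S(h_1,k_3): lcm = ab. S = -28/41a + 9/17b³ - 76/697b² + 2948/697b - 19/41.
  reduce S modulo (h_1, h_2, k_3):
  remainder 9/17b³ - 8/17b² + 76/17b - 55/17 ≠ 0; add k_4 = 9/17b³ - 8/17b² + 76/17b - 55/17 to the basis.

The other S-polynomials (S(h_2,k_3), S(h_1,k_4), S(h_2,k_4), S(k_3,k_4)) all reduce to 0 modulo the current basis, so we have a Gröbner basis.
Inter-reduce: drop elements whose leading term is divisible by another's, tail-reduce, and make monic.
Reduced Gröbner basis: {a - 9/17b² + 6/17b - 69/17, b³ - 8/9b² + 76/9b - 55/9}.

These differ, so the ideals are not equal.

No, the ideals differ.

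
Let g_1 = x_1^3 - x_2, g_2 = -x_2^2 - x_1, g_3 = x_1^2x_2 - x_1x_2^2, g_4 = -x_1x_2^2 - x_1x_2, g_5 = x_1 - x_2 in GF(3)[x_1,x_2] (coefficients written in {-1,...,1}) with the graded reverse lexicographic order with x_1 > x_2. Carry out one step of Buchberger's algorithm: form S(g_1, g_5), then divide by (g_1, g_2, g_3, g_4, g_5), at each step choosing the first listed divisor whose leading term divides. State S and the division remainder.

lcm(LM(g_1), LM(g_5)) = x_1^3.
S = (lcm/LT(g_1))·g_1 − (lcm/LT(g_5))·g_5 = x_1^2x_2 - x_2.
Reduce S modulo (g_1, g_2, g_3, g_4, g_5) in that order:
  leading term x_1^2x_2: subtract (1)·g_3 from x_1^2x_2 - x_2 → x_1x_2^2 - x_2
  leading term x_1x_2^2: subtract (-x_1)·g_2 from x_1x_2^2 - x_2 → -x_1^2 - x_2
  leading term x_1^2: subtract (-x_1)·g_5 from -x_1^2 - x_2 → -x_1x_2 - x_2
  leading term x_1x_2: subtract (-x_2)·g_5 from -x_1x_2 - x_2 → -x_2^2 - x_2
  leading term x_2^2: subtract (1)·g_2 from -x_2^2 - x_2 → x_1 - x_2
  leading term x_1: subtract (1)·g_5 from x_1 - x_2 → 0
The remainder is 0, so this S-polynomial contributes no new basis element.

S(g_1, g_5) = x_1^2x_2 - x_2; remainder on division = 0.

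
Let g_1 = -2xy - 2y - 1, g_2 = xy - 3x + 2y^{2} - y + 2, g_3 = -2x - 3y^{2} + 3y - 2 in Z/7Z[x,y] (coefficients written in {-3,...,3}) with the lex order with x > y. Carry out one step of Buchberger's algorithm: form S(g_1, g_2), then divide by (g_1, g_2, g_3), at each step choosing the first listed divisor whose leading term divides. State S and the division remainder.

lcm(LM(g_1), LM(g_2)) = xy.
S = (lcm/LT(g_1))·g_1 − (lcm/LT(g_2))·g_2 = 3x - 2y^{2} + 2y + 2.
Reduce S modulo (g_1, g_2, g_3) in that order:
  leading term x: subtract (2)·g_3 from 3x - 2y^{2} + 2y + 2 → -3y^{2} + 3y - 1
  leading term y^{2}: no divisor's leading term divides it; move -3y^{2} to the remainder.
  leading term y: no divisor's leading term divides it; move 3y to the remainder.
  leading term 1: no divisor's leading term divides it; move -1 to the remainder.
The remainder -3y^{2} + 3y - 1 is nonzero, so it would be added as the next basis element.

S(g_1, g_2) = 3x - 2y^{2} + 2y + 2; remainder on division = -3y^{2} + 3y - 1.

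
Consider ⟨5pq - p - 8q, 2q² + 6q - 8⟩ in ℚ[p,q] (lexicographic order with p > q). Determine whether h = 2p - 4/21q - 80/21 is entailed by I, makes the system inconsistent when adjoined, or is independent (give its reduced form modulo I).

2p - 4/21q - 80/21 lies in I (it reduces to 0).

First compute the reduced Gröbner basis of I by Buchberger's algorithm.
f_1 = 5pq - p - 8q, LT = pq.
f_2 = 2q² + 6q - 8, LT = q².

S(f_1,f_2): lcm = pq². S = -16/5pq + 4p - 8/5q².
  reduce S modulo (f_1, f_2):
  remainder 84/25p - 8/25q - 32/5 ≠ 0; add k_3 = 84/25p - 8/25q - 32/5 to the basis.

The other S-polynomials (S(f_1,k_3), S(f_2,k_3)) all reduce to 0 modulo the current basis, so we have a Gröbner basis.
Inter-reduce: drop elements whose leading term is divisible by another's, tail-reduce, and make monic.
Reduced Gröbner basis: {p - 2/21q - 40/21, q² + 3q - 4}.
Label its elements g_1 = p - 2/21q - 40/21, g_2 = q² + 3q - 4.

Reduce h = 2p - 4/21q - 80/21 modulo G:
  leading term p: subtract (2)·g_1 from 2p - 4/21q - 80/21 → 0
  normal form = 0.
Since the normal form is 0, h ∈ I.

The remainder on division by a Gröbner basis is unique — it is the normal form.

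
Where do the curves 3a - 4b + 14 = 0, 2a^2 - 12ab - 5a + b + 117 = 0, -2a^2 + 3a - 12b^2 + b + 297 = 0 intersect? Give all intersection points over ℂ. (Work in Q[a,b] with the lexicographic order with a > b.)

Compute a lex Gröbner basis by Buchberger's algorithm.
f_1 = 3a - 4b + 14, LT = a.
f_2 = 2a^2 - 12ab - 5a + b + 117, LT = a^2.
f_3 = -2a^2 + 3a - 12b^2 + b + 297, LT = a^2.

S(f_1,f_2): lcm = a^2. S = 14/3ab + 43/6a - 1/2b - 117/2.
  reduce S modulo (f_1, f_2, f_3):
  remainder 56/9b^2 - 229/18b - 1655/18 ≠ 0; add h_4 = 56/9b^2 - 229/18b - 1655/18 to the basis.

S(f_1,f_3): lcm = a^2. S = -4/3ab + 37/6a - 6b^2 + 1/2b + 297/2.
  reduce S modulo (f_1, f_2, f_3, h_4):
  remainder -23/24b + 115/24 ≠ 0; add h_5 = -23/24b + 115/24 to the basis.

The other S-polynomials (S(f_2,f_3), S(f_1,h_4), S(f_2,h_4), S(f_3,h_4), S(f_1,h_5), S(f_2,h_5), S(f_3,h_5), S(h_4,h_5)) all reduce to 0 modulo the current basis, so we have a Gröbner basis.
Inter-reduce: drop elements whose leading term is divisible by another's, tail-reduce, and make monic.
Reduced Gröbner basis: {a - 2, b - 5}.

The lex basis is triangular: the last element involves only b. Solving b - 5 = 0 gives b ∈ {5}; substituting each value into the earlier elements determines the remaining variables.
  b = 5: the earlier basis element becomes a - 2 = 0, giving a = 2 — point (2, 5).
Zero-dimensionality of the ideal guarantees finitely many solutions over ℂ.

{(2, 5)}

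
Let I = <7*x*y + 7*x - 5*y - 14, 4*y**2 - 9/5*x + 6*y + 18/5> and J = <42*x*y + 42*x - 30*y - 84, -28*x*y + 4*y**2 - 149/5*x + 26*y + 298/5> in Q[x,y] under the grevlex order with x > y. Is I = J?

Since reduced Gröbner bases are canonical representatives of ideals under a given ordering, it suffices to compute and compare them.
Buchberger on the first generating set:
f_1 = 7*x*y + 7*x - 5*y - 14, LT = x*y.
f_2 = 4*y**2 - 9/5*x + 6*y + 18/5, LT = y**2.

S(f_1,f_2): lcm = x*y**2. S = 9/20*x**2 - 1/2*x*y - 5/7*y**2 - 9/10*x - 2*y.
  leading term x**2: no divisor's leading term divides it; move 9/20*x**2 to the remainder.
  leading term x*y: subtract (-1/14)·f_1 from -1/2*x*y - 5/7*y**2 - 9/10*x - 2*y → -5/7*y**2 - 2/5*x - 33/14*y - 1
  leading term y**2: subtract (-5/28)·f_2 from -5/7*y**2 - 2/5*x - 33/14*y - 1 → -101/140*x - 9/7*y - 5/14
  leading term x: no divisor's leading term divides it; move -101/140*x to the remainder.
  leading term y: no divisor's leading term divides it; move -9/7*y to the remainder.
  leading term 1: no divisor's leading term divides it; move -5/14 to the remainder.
  remainder 9/20*x**2 - 101/140*x - 9/7*y - 5/14 ≠ 0; add g_3 = 9/20*x**2 - 101/140*x - 9/7*y - 5/14 to the basis.

S(f_1,g_3): lcm = x**2*y. S = x**2 + 8/9*x*y + 20/7*y**2 - 2*x + 50/63*y.
  leading term x**2: subtract (20/9)·g_3 from x**2 + 8/9*x*y + 20/7*y**2 - 2*x + 50/63*y → 8/9*x*y + 20/7*y**2 - 25/63*x + 230/63*y + 50/63
  leading term x*y: subtract (8/63)·f_1 from 8/9*x*y + 20/7*y**2 - 25/63*x + 230/63*y + 50/63 → 20/7*y**2 - 9/7*x + 30/7*y + 18/7
  leading term y**2: subtract (5/7)·f_2 from 20/7*y**2 - 9/7*x + 30/7*y + 18/7 → 0
  remainder 0.

S(f_2,g_3): leading monomials are coprime, so the S-polynomial reduces to 0 (Buchberger's first criterion).
Every S-polynomial of the final basis reduces to 0, so we have a Gröbner basis.
Inter-reduce: drop elements whose leading term is divisible by another's, tail-reduce, and make monic.
Reduced Gröbner basis: {x**2 - 101/63*x - 20/7*y - 50/63, x*y + x - 5/7*y - 2, y**2 - 9/20*x + 3/2*y + 9/10}.

Buchberger on the second generating set:
h_1 = 42*x*y + 42*x - 30*y - 84, LT = x*y.
h_2 = -28*x*y + 4*y**2 - 149/5*x + 26*y + 298/5, LT = x*y.

S(h_1,h_2): lcm = x*y. S = 1/7*y**2 - 9/140*x + 3/14*y + 9/70.
  leading term y**2: no divisor's leading term divides it; move 1/7*y**2 to the remainder.
  leading term x: no divisor's leading term divides it; move -9/140*x to the remainder.
  leading term y: no divisor's leading term divides it; move 3/14*y to the remainder.
  leading term 1: no divisor's leading term divides it; move 9/70 to the remainder.
  remainder 1/7*y**2 - 9/140*x + 3/14*y + 9/70 ≠ 0; add k_3 = 1/7*y**2 - 9/140*x + 3/14*y + 9/70 to the basis.

S(h_1,k_3): lcm = x*y**2. S = 9/20*x**2 - 1/2*x*y - 5/7*y**2 - 9/10*x - 2*y.
  leading term x**2: no divisor's leading term divides it; move 9/20*x**2 to the remainder.
  leading term x*y: subtract (-1/84)·h_1 from -1/2*x*y - 5/7*y**2 - 9/10*x - 2*y → -5/7*y**2 - 2/5*x - 33/14*y - 1
  leading term y**2: subtract (-5)·k_3 from -5/7*y**2 - 2/5*x - 33/14*y - 1 → -101/140*x - 9/7*y - 5/14
  leading term x: no divisor's leading term divides it; move -101/140*x to the remainder.
  leading term y: no divisor's leading term divides it; move -9/7*y to the remainder.
  leading term 1: no divisor's leading term divides it; move -5/14 to the remainder.
  remainder 9/20*x**2 - 101/140*x - 9/7*y - 5/14 ≠ 0; add k_4 = 9/20*x**2 - 101/140*x - 9/7*y - 5/14 to the basis.

S(h_2,k_3): lcm = x*y**2. S = -1/7*y**3 + 9/20*x**2 - 61/140*x*y - 13/14*y**2 - 9/10*x - 149/70*y.
  leading term y**3: subtract (-y)·k_3 from -1/7*y**3 + 9/20*x**2 - 61/140*x*y - 13/14*y**2 - 9/10*x - 149/70*y → 9/20*x**2 - 1/2*x*y - 5/7*y**2 - 9/10*x - 2*y
  leading term x**2: subtract (1)·k_4 from 9/20*x**2 - 1/2*x*y - 5/7*y**2 - 9/10*x - 2*y → -1/2*x*y - 5/7*y**2 - 5/28*x - 5/7*y + 5/14
  leading term x*y: subtract (-1/84)·h_1 from -1/2*x*y - 5/7*y**2 - 5/28*x - 5/7*y + 5/14 → -5/7*y**2 + 9/28*x - 15/14*y - 9/14
  leading term y**2: subtract (-5)·k_3 from -5/7*y**2 + 9/28*x - 15/14*y - 9/14 → 0
  remainder 0.

S(h_1,k_4): lcm = x**2*y. S = x**2 + 8/9*x*y + 20/7*y**2 - 2*x + 50/63*y.
  leading term x**2: subtract (20/9)·k_4 from x**2 + 8/9*x*y + 20/7*y**2 - 2*x + 50/63*y → 8/9*x*y + 20/7*y**2 - 25/63*x + 230/63*y + 50/63
  leading term x*y: subtract (4/189)·h_1 from 8/9*x*y + 20/7*y**2 - 25/63*x + 230/63*y + 50/63 → 20/7*y**2 - 9/7*x + 30/7*y + 18/7
  leading term y**2: subtract (20)·k_3 from 20/7*y**2 - 9/7*x + 30/7*y + 18/7 → 0
  remainder 0.

S(h_2,k_4): lcm = x**2*y. S = -1/7*x*y**2 + 149/140*x**2 + 85/126*x*y + 20/7*y**2 - 149/70*x + 50/63*y.
  leading term x*y**2: subtract (-1/294*y)·h_1 from -1/7*x*y**2 + 149/140*x**2 + 85/126*x*y + 20/7*y**2 - 149/70*x + 50/63*y → 149/140*x**2 + 103/126*x*y + 135/49*y**2 - 149/70*x + 32/63*y
  leading term x**2: subtract (149/63)·k_4 from 149/140*x**2 + 103/126*x*y + 135/49*y**2 - 149/70*x + 32/63*y → 103/126*x*y + 135/49*y**2 - 745/1764*x + 1565/441*y + 745/882
  leading term x*y: subtract (103/5292)·h_1 from 103/126*x*y + 135/49*y**2 - 745/1764*x + 1565/441*y + 745/882 → 135/49*y**2 - 243/196*x + 405/98*y + 243/98
  leading term y**2: subtract (135/7)·k_3 from 135/49*y**2 - 243/196*x + 405/98*y + 243/98 → 0
  remainder 0.

S(k_3,k_4): leading monomials are coprime, so the S-polynomial reduces to 0 (Buchberger's first criterion).
Every S-polynomial of the final basis reduces to 0, so we have a Gröbner basis.
Inter-reduce: drop elements whose leading term is divisible by another's, tail-reduce, and make monic.
Reduced Gröbner basis: {x**2 - 101/63*x - 20/7*y - 50/63, x*y + x - 5/7*y - 2, y**2 - 9/20*x + 3/2*y + 9/10}.

Same reduced basis, so the two generating sets span the same ideal.

Yes, the ideals are equal.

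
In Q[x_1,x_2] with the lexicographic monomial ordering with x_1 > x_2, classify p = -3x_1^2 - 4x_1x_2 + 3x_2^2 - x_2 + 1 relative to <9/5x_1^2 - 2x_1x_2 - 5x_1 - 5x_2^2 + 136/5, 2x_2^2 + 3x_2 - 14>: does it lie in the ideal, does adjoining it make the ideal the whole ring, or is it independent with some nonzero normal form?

First compute the reduced Gröbner basis of I by Buchberger's algorithm.
f_1 = 9/5x_1^2 - 2x_1x_2 - 5x_1 - 5x_2^2 + 136/5, LT = x_1^2.
f_2 = 2x_2^2 + 3x_2 - 14, LT = x_2^2.

The S-polynomials (S(f_1,f_2)) all reduce to 0 modulo the current basis, so we have a Gröbner basis.
Inter-reduce: drop elements whose leading term is divisible by another's, tail-reduce, and make monic.
Reduced Gröbner basis: {x_1^2 - 10/9x_1x_2 - 25/9x_1 + 25/6x_2 - 13/3, x_2^2 + 3/2x_2 - 7}.
Label its elements g_1 = x_1^2 - 10/9x_1x_2 - 25/9x_1 + 25/6x_2 - 13/3, g_2 = x_2^2 + 3/2x_2 - 7.

Reduce p = -3x_1^2 - 4x_1x_2 + 3x_2^2 - x_2 + 1 modulo G:
  leading term x_1^2: subtract (-3)·g_1 from -3x_1^2 - 4x_1x_2 + 3x_2^2 - x_2 + 1 → -22/3x_1x_2 - 25/3x_1 + 3x_2^2 + 23/2x_2 - 12
  leading term x_1x_2: no divisor's leading term divides it; move -22/3x_1x_2 to the remainder.
  leading term x_1: no divisor's leading term divides it; move -25/3x_1 to the remainder.
  leading term x_2^2: subtract (3)·g_2 from 3x_2^2 + 23/2x_2 - 12 → 7x_2 + 9
  leading term x_2: no divisor's leading term divides it; move 7x_2 to the remainder.
  leading term 1: no divisor's leading term divides it; move 9 to the remainder.
  normal form = -22/3x_1x_2 - 25/3x_1 + 7x_2 + 9.
The normal form is nonzero, so p ∉ I. Since p minus its normal form lies in I, I + (p) = I + (r) where r = -22/3x_1x_2 - 25/3x_1 + 7x_2 + 9; decide whether this ideal is the whole ring.
Run Buchberger on G together with r (pairs among the g_i already reduce to 0 since G is a Gröbner basis):
g_1 = x_1^2 - 10/9x_1x_2 - 25/9x_1 + 25/6x_2 - 13/3, LT = x_1^2.
g_2 = x_2^2 + 3/2x_2 - 7, LT = x_2^2.
r = -22/3x_1x_2 - 25/3x_1 + 7x_2 + 9, LT = x_1x_2.

S(g_1,r): lcm = x_1^2x_2. S = -25/22x_1^2 - 10/9x_1x_2^2 - 361/198x_1x_2 + 27/22x_1 + 25/6x_2^2 - 13/3x_2.
  reduce S modulo (g_1, g_2, r):
  remainder -11753/1452x_1 - 10459/1452x_2 + 32671/1452 ≠ 0; add m_4 = -11753/1452x_1 - 10459/1452x_2 + 32671/1452 to the basis.

S(g_2,r): lcm = x_1x_2^2. S = 4/11x_1x_2 - 7x_1 + 21/22x_2^2 + 27/22x_2.
  reduce S modulo (g_1, g_2, r, m_4):
  remainder 151533/22484x_2 - 151533/11242 ≠ 0; add m_5 = 151533/22484x_2 - 151533/11242 to the basis.

The other S-polynomials (S(g_1,g_2), S(g_1,m_4), S(g_2,m_4), S(r,m_4), S(g_1,m_5), S(g_2,m_5), S(r,m_5), S(m_4,m_5)) all reduce to 0 modulo the current basis, so we have a Gröbner basis.
Inter-reduce: drop elements whose leading term is divisible by another's, tail-reduce, and make monic.
Reduced Gröbner basis: {x_1 - 1, x_2 - 2}.
The reduced Gröbner basis of I + (p) is {x_1 - 1, x_2 - 2} ≠ {1}, a proper ideal, so the enlarged system stays consistent: p is independent of I, with normal form -22/3x_1x_2 - 25/3x_1 + 7x_2 + 9.

-3x_1^2 - 4x_1x_2 + 3x_2^2 - x_2 + 1 is independent of I; its normal form modulo I is -22/3x_1x_2 - 25/3x_1 + 7x_2 + 9.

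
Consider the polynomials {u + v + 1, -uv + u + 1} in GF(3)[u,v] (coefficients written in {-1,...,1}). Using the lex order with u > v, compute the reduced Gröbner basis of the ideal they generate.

G = {u + v + 1, v^2}

f_1 = u + v + 1, LT = u.
f_2 = -uv + u + 1, LT = uv.

S(f_1,f_2): lcm = uv. S = u + v^2 + v + 1.
  leading term u: subtract (1)·f_1 from u + v^2 + v + 1 → v^2
  leading term v^2: no divisor's leading term divides it; move v^2 to the remainder.
  remainder v^2 ≠ 0; add g_3 = v^2 to the basis.

The other S-polynomials (S(f_1,g_3), S(f_2,g_3)) all reduce to 0 modulo the current basis, so we have a Gröbner basis.
Inter-reduce: drop elements whose leading term is divisible by another's, tail-reduce, and make monic.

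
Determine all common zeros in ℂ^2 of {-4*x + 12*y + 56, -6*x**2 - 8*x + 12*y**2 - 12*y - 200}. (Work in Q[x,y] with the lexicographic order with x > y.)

{(-88/7, -62/7), (2, -4)}

Compute a lex Gröbner basis by Buchberger's algorithm.
f_1 = -4*x + 12*y + 56, LT = x.
f_2 = -6*x**2 - 8*x + 12*y**2 - 12*y - 200, LT = x**2.

S(f_1,f_2): lcm = x**2. S = -3*x*y - 46/3*x + 2*y**2 - 2*y - 100/3.
  leading term x*y: subtract (3/4*y)·f_1 from -3*x*y - 46/3*x + 2*y**2 - 2*y - 100/3 → -46/3*x - 7*y**2 - 44*y - 100/3
  leading term x: subtract (23/6)·f_1 from -46/3*x - 7*y**2 - 44*y - 100/3 → -7*y**2 - 90*y - 248
  leading term y**2: no divisor's leading term divides it; move -7*y**2 to the remainder.
  leading term y: no divisor's leading term divides it; move -90*y to the remainder.
  leading term 1: no divisor's leading term divides it; move -248 to the remainder.
  remainder -7*y**2 - 90*y - 248 ≠ 0; add h_3 = -7*y**2 - 90*y - 248 to the basis.

The other S-polynomials (S(f_1,h_3), S(f_2,h_3)) all reduce to 0 modulo the current basis, so we have a Gröbner basis.
Inter-reduce: drop elements whose leading term is divisible by another's, tail-reduce, and make monic.
Reduced Gröbner basis: {x - 3*y - 14, y**2 + 90/7*y + 248/7}.

From the last basis element, y**2 + 90/7*y + 248/7 = 0, so y takes values in {-62/7, -4}. Each choice, substituted upward through the basis, yields the corresponding point(s) of the solution set.
  y = -62/7: the earlier basis element becomes x + 88/7 = 0, giving x = -88/7 — point (-88/7, -62/7).
  y = -4: the earlier basis element becomes x - 2 = 0, giving x = 2 — point (2, -4).
Check: every point annihilates each of the original generators.
This is the nonlinear analogue of row-reducing a linear system.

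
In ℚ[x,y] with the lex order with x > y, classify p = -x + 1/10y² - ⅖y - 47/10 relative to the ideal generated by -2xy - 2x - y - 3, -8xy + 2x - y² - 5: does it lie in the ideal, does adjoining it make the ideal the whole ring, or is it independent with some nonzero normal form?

Adjoining -x + 1/10y² - ⅖y - 47/10 makes the ideal the whole ring: the system is inconsistent.

First compute the reduced Gröbner basis of I by Buchberger's algorithm.
f_1 = -2xy - 2x - y - 3, LT = xy.
f_2 = -8xy + 2x - y² - 5, LT = xy.

S(f_1,f_2): lcm = xy. S = 5/4x - ⅛y² + ½y + ⅞.
  leading term x: no divisor's leading term divides it; move 5/4x to the remainder.
  leading term y²: no divisor's leading term divides it; move -⅛y² to the remainder.
  leading term y: no divisor's leading term divides it; move ½y to the remainder.
  leading term 1: no divisor's leading term divides it; move ⅞ to the remainder.
  remainder 5/4x - ⅛y² + ½y + ⅞ ≠ 0; add h_3 = 5/4x - ⅛y² + ½y + ⅞ to the basis.

S(f_1,h_3): lcm = xy. S = x + 1/10y³ - ⅖y² - ⅕y + 3/2.
  leading term x: subtract (⅘)·h_3 from x + 1/10y³ - ⅖y² - ⅕y + 3/2 → 1/10y³ - 3/10y² - ⅗y + ⅘
  leading term y³: no divisor's leading term divides it; move 1/10y³ to the remainder.
  leading term y²: no divisor's leading term divides it; move -3/10y² to the remainder.
  leading term y: no divisor's leading term divides it; move -⅗y to the remainder.
  leading term 1: no divisor's leading term divides it; move ⅘ to the remainder.
  remainder 1/10y³ - 3/10y² - ⅗y + ⅘ ≠ 0; add h_4 = 1/10y³ - 3/10y² - ⅗y + ⅘ to the basis.

The other S-polynomials (S(f_2,h_3), S(f_1,h_4), S(f_2,h_4), S(h_3,h_4)) all reduce to 0 modulo the current basis, so we have a Gröbner basis.
Inter-reduce: drop elements whose leading term is divisible by another's, tail-reduce, and make monic.
Reduced Gröbner basis: {x - 1/10y² + ⅖y + 7/10, y³ - 3y² - 6y + 8}.
Label its elements g_1 = x - 1/10y² + ⅖y + 7/10, g_2 = y³ - 3y² - 6y + 8.

Reduce p = -x + 1/10y² - ⅖y - 47/10 modulo G:
  leading term x: subtract (-1)·g_1 from -x + 1/10y² - ⅖y - 47/10 → -4
  leading term 1: no divisor's leading term divides it; move -4 to the remainder.
  normal form = -4.
The normal form is nonzero, so p ∉ I. Since p minus its normal form lies in I, I + (p) = I + (r) where r = -4; decide whether this ideal is the whole ring.
Here r = -4 is a nonzero constant, hence a unit: 1 ∈ I + (p), the Gröbner basis of I + (p) is {1}, and the enlarged system has no common solution — adjoining p is inconsistent.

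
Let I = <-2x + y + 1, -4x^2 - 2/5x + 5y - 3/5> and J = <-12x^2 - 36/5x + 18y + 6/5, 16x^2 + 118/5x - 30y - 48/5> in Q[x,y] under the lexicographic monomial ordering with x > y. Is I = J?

No, the ideals differ.

Since reduced Gröbner bases are canonical representatives of ideals under a given ordering, it suffices to compute and compare them.
Buchberger on the first generating set:
f_1 = -2x + y + 1, LT = x.
f_2 = -4x^2 - 2/5x + 5y - 3/5, LT = x^2.

S(f_1,f_2): lcm = x^2. S = -1/2xy - 3/5x + 5/4y - 3/20.
  leading term xy: subtract (1/4y)·f_1 from -1/2xy - 3/5x + 5/4y - 3/20 → -3/5x - 1/4y^2 + y - 3/20
  leading term x: subtract (3/10)·f_1 from -3/5x - 1/4y^2 + y - 3/20 → -1/4y^2 + 7/10y - 9/20
  leading term y^2: no divisor's leading term divides it; move -1/4y^2 to the remainder.
  leading term y: no divisor's leading term divides it; move 7/10y to the remainder.
  leading term 1: no divisor's leading term divides it; move -9/20 to the remainder.
  remainder -1/4y^2 + 7/10y - 9/20 ≠ 0; add g_3 = -1/4y^2 + 7/10y - 9/20 to the basis.

The other S-polynomials (S(f_1,g_3), S(f_2,g_3)) all reduce to 0 modulo the current basis, so we have a Gröbner basis.
Inter-reduce: drop elements whose leading term is divisible by another's, tail-reduce, and make monic.
Reduced Gröbner basis: {x - 1/2y - 1/2, y^2 - 14/5y + 9/5}.

Buchberger on the second generating set:
h_1 = -12x^2 - 36/5x + 18y + 6/5, LT = x^2.
h_2 = 16x^2 + 118/5x - 30y - 48/5, LT = x^2.

S(h_1,h_2): lcm = x^2. S = -7/8x + 3/8y + 1/2.
  leading term x: no divisor's leading term divides it; move -7/8x to the remainder.
  leading term y: no divisor's leading term divides it; move 3/8y to the remainder.
  leading term 1: no divisor's leading term divides it; move 1/2 to the remainder.
  remainder -7/8x + 3/8y + 1/2 ≠ 0; add k_3 = -7/8x + 3/8y + 1/2 to the basis.

S(h_1,k_3): lcm = x^2. S = 3/7xy + 41/35x - 3/2y - 1/10.
  leading term xy: subtract (-24/49y)·k_3 from 3/7xy + 41/35x - 3/2y - 1/10 → 41/35x + 9/49y^2 - 123/98y - 1/10
  leading term x: subtract (-328/245)·k_3 from 41/35x + 9/49y^2 - 123/98y - 1/10 → 9/49y^2 - 369/490y + 279/490
  leading term y^2: no divisor's leading term divides it; move 9/49y^2 to the remainder.
  leading term y: no divisor's leading term divides it; move -369/490y to the remainder.
  leading term 1: no divisor's leading term divides it; move 279/490 to the remainder.
  remainder 9/49y^2 - 369/490y + 279/490 ≠ 0; add k_4 = 9/49y^2 - 369/490y + 279/490 to the basis.

The other S-polynomials (S(h_2,k_3), S(h_1,k_4), S(h_2,k_4), S(k_3,k_4)) all reduce to 0 modulo the current basis, so we have a Gröbner basis.
Inter-reduce: drop elements whose leading term is divisible by another's, tail-reduce, and make monic.
Reduced Gröbner basis: {x - 3/7y - 4/7, y^2 - 41/10y + 31/10}.

These differ, so the ideals are not equal.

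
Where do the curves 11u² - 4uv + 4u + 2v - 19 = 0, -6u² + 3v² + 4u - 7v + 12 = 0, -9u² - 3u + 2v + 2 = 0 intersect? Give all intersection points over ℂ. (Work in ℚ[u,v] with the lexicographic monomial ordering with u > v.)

{(-1, 2)}

Compute a lex Gröbner basis by Buchberger's algorithm.
f_1 = 11u² - 4uv + 4u + 2v - 19, LT = u².
f_2 = -6u² + 4u + 3v² - 7v + 12, LT = u².
f_3 = -9u² - 3u + 2v + 2, LT = u².

S(f_1,f_2): lcm = u². S = -4/11uv + 34/33u + ½v² - 65/66v + 3/11.
  leading term uv: no divisor's leading term divides it; move -4/11uv to the remainder.
  leading term u: no divisor's leading term divides it; move 34/33u to the remainder.
  leading term v²: no divisor's leading term divides it; move ½v² to the remainder.
  leading term v: no divisor's leading term divides it; move -65/66v to the remainder.
  leading term 1: no divisor's leading term divides it; move 3/11 to the remainder.
  remainder -4/11uv + 34/33u + ½v² - 65/66v + 3/11 ≠ 0; add h_4 = -4/11uv + 34/33u + ½v² - 65/66v + 3/11 to the basis.

S(f_1,f_3): lcm = u². S = -4/11uv + 1/33u + 40/99v - 149/99.
  leading term uv: subtract (1)·h_4 from -4/11uv + 1/33u + 40/99v - 149/99 → -u - ½v² + 25/18v - 16/9
  leading term u: no divisor's leading term divides it; move -u to the remainder.
  leading term v²: no divisor's leading term divides it; move -½v² to the remainder.
  leading term v: no divisor's leading term divides it; move 25/18v to the remainder.
  leading term 1: no divisor's leading term divides it; move -16/9 to the remainder.
  remainder -u - ½v² + 25/18v - 16/9 ≠ 0; add h_5 = -u - ½v² + 25/18v - 16/9 to the basis.

S(f_1,h_4): lcm = u²v. S = 17/6u² + 89/88uv² - 619/264uv + ¾u + 2/11v² - 19/11v.
  leading term u²: subtract (17/66)·f_1 from 17/6u² + 89/88uv² - 619/264uv + ¾u + 2/11v² - 19/11v → 89/88uv² - 347/264uv - 37/132u + 2/11v² - 74/33v + 323/66
  leading term uv²: subtract (-89/32v)·h_4 from 89/88uv² - 347/264uv - 37/132u + 2/11v² - 74/33v + 323/66 → 273/176uv - 37/132u + 89/64v³ - 491/192v² - 1567/1056v + 323/66
  leading term uv: subtract (-273/64)·h_4 from 273/176uv - 37/132u + 89/64v³ - 491/192v² - 1567/1056v + 323/66 → 395/96u + 89/64v³ - 163/384v² - 2183/384v + 1163/192
  leading term u: subtract (-395/96)·h_5 from 395/96u + 89/64v³ - 163/384v² - 2183/384v + 1163/192 → 89/64v³ - 953/384v² + 103/3456v - 2173/1728
  leading term v³: no divisor's leading term divides it; move 89/64v³ to the remainder.
  leading term v²: no divisor's leading term divides it; move -953/384v² to the remainder.
  leading term v: no divisor's leading term divides it; move 103/3456v to the remainder.
  leading term 1: no divisor's leading term divides it; move -2173/1728 to the remainder.
  remainder 89/64v³ - 953/384v² + 103/3456v - 2173/1728 ≠ 0; add h_6 = 89/64v³ - 953/384v² + 103/3456v - 2173/1728 to the basis.

S(f_3,h_4): lcm = u²v. S = 17/6u² + 11/8uv² - 19/8uv + ¾u - 2/9v² - 2/9v.
  leading term u²: subtract (17/66)·f_1 from 17/6u² + 11/8uv² - 19/8uv + ¾u - 2/9v² - 2/9v → 11/8uv² - 355/264uv - 37/132u - 2/9v² - 73/99v + 323/66
  leading term uv²: subtract (-121/32v)·h_4 from 11/8uv² - 355/264uv - 37/132u - 2/9v² - 73/99v + 323/66 → 449/176uv - 37/132u + 121/64v³ - 2273/576v² + 931/3168v + 323/66
  leading term uv: subtract (-449/64)·h_4 from 449/176uv - 37/132u + 121/64v³ - 2273/576v² + 931/3168v + 323/66 → 667/96u + 121/64v³ - 505/1152v² - 7621/1152v + 1307/192
  leading term u: subtract (-667/96)·h_5 from 667/96u + 121/64v³ - 505/1152v² - 7621/1152v + 1307/192 → 121/64v³ - 4507/1152v² + 10487/3456v - 9581/1728
  leading term v³: subtract (121/89)·h_6 from 121/64v³ - 4507/1152v² + 10487/3456v - 9581/1728 → -3449/6408v² + 6395/2136v - 12287/3204
  leading term v²: no divisor's leading term divides it; move -3449/6408v² to the remainder.
  leading term v: no divisor's leading term divides it; move 6395/2136v to the remainder.
  leading term 1: no divisor's leading term divides it; move -12287/3204 to the remainder.
  remainder -3449/6408v² + 6395/2136v - 12287/3204 ≠ 0; add h_7 = -3449/6408v² + 6395/2136v - 12287/3204 to the basis.

S(f_1,h_5): lcm = u². S = -½uv² + 203/198uv - 140/99u + 2/11v - 19/11.
  leading term uv²: subtract (11/8v)·h_4 from -½uv² + 203/198uv - 140/99u + 2/11v - 19/11 → -155/396uv - 140/99u - 11/16v³ + 65/48v² - 17/88v - 19/11
  leading term uv: subtract (155/144)·h_4 from -155/396uv - 140/99u - 11/16v³ + 65/48v² - 17/88v - 19/11 → -545/216u - 11/16v³ + 235/288v² + 749/864v - 97/48
  leading term u: subtract (545/216)·h_5 from -545/216u - 11/16v³ + 235/288v² + 749/864v - 97/48 → -11/16v³ + 1795/864v² - 20509/7776v + 9583/3888
  leading term v³: subtract (-44/89)·h_6 from -11/16v³ + 1795/864v² - 20509/7776v + 9583/3888 → 2044/2403v² - 56722/21627v + 39860/21627
  leading term v²: subtract (-16352/10347)·h_7 from 2044/2403v² - 56722/21627v + 39860/21627 → 1767338/838107v - 3534676/838107
  leading term v: no divisor's leading term divides it; move 1767338/838107v to the remainder.
  leading term 1: no divisor's leading term divides it; move -3534676/838107 to the remainder.
  remainder 1767338/838107v - 3534676/838107 ≠ 0; add h_8 = 1767338/838107v - 3534676/838107 to the basis.

The other S-polynomials (S(f_2,f_3), S(f_2,h_4), S(f_2,h_5), S(f_3,h_5), S(h_4,h_5), S(f_1,h_6), S(f_2,h_6), S(f_3,h_6), S(h_4,h_6), S(h_5,h_6), S(f_1,h_7), S(f_2,h_7), S(f_3,h_7), S(h_4,h_7), S(h_5,h_7), S(h_6,h_7), S(f_1,h_8), S(f_2,h_8), S(f_3,h_8), S(h_4,h_8), S(h_5,h_8), S(h_6,h_8), S(h_7,h_8)) all reduce to 0 modulo the current basis, so we have a Gröbner basis.
Inter-reduce: drop elements whose leading term is divisible by another's, tail-reduce, and make monic.
Reduced Gröbner basis: {u + 1, v - 2}.

From the last basis element, v - 2 = 0, so v takes values in {2}. Each choice, substituted upward through the basis, yields the corresponding point(s) of the solution set.
  v = 2: the earlier basis element becomes u + 1 = 0, giving u = -1 — point (-1, 2).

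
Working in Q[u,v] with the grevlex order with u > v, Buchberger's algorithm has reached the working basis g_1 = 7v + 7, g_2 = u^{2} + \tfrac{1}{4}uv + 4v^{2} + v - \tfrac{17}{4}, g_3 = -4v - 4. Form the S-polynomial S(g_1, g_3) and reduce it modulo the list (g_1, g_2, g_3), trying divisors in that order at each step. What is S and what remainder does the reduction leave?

lcm(LM(g_1), LM(g_3)) = v.
S = (lcm/LT(g_1))·g_1 − (lcm/LT(g_3))·g_3 = 0.
Reduce S modulo (g_1, g_2, g_3) in that order:
The remainder is 0, so this S-polynomial contributes no new basis element.

S(g_1, g_3) = 0; remainder on division = 0.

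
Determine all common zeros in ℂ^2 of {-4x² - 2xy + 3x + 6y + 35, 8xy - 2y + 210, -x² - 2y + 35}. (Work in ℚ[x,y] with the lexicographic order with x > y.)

Compute a lex Gröbner basis by Buchberger's algorithm.
f_1 = -4x² - 2xy + 3x + 6y + 35, LT = x².
f_2 = 8xy - 2y + 210, LT = xy.
f_3 = -x² - 2y + 35, LT = x².

S(f_1,f_2): lcm = x²y. S = ½xy² - ½xy - 105/4x - 3/2y² - 35/4y.
  leading term xy²: subtract (1/16y)·f_2 from ½xy² - ½xy - 105/4x - 3/2y² - 35/4y → -½xy - 105/4x - 11/8y² - 175/8y
  leading term xy: subtract (-1/16)·f_2 from -½xy - 105/4x - 11/8y² - 175/8y → -105/4x - 11/8y² - 22y + 105/8
  leading term x: no divisor's leading term divides it; move -105/4x to the remainder.
  leading term y²: no divisor's leading term divides it; move -11/8y² to the remainder.
  leading term y: no divisor's leading term divides it; move -22y to the remainder.
  leading term 1: no divisor's leading term divides it; move 105/8 to the remainder.
  remainder -105/4x - 11/8y² - 22y + 105/8 ≠ 0; add h_4 = -105/4x - 11/8y² - 22y + 105/8 to the basis.

S(f_1,f_3): lcm = x². S = ½xy - ¾x - 7/2y + 105/4.
  leading term xy: subtract (1/16)·f_2 from ½xy - ¾x - 7/2y + 105/4 → -¾x - 27/8y + 105/8
  leading term x: subtract (1/35)·h_4 from -¾x - 27/8y + 105/8 → 11/280y² - 769/280y + 51/4
  leading term y²: no divisor's leading term divides it; move 11/280y² to the remainder.
  leading term y: no divisor's leading term divides it; move -769/280y to the remainder.
  leading term 1: no divisor's leading term divides it; move 51/4 to the remainder.
  remainder 11/280y² - 769/280y + 51/4 ≠ 0; add h_5 = 11/280y² - 769/280y + 51/4 to the basis.

S(f_2,f_3): lcm = x²y. S = -¼xy + 105/4x - 2y² + 35y.
  leading term xy: subtract (-1/32)·f_2 from -¼xy + 105/4x - 2y² + 35y → 105/4x - 2y² + 559/16y + 105/16
  leading term x: subtract (-1)·h_4 from 105/4x - 2y² + 559/16y + 105/16 → -27/8y² + 207/16y + 315/16
  leading term y²: subtract (-945/11)·h_5 from -27/8y² + 207/16y + 315/16 → -39249/176y + 196245/176
  leading term y: no divisor's leading term divides it; move -39249/176y to the remainder.
  leading term 1: no divisor's leading term divides it; move 196245/176 to the remainder.
  remainder -39249/176y + 196245/176 ≠ 0; add h_6 = -39249/176y + 196245/176 to the basis.

S(f_1,h_4): lcm = x². S = -11/210xy² - 71/210xy - ¼x - 3/2y - 35/4.
  leading term xy²: subtract (-11/1680y)·f_2 from -11/210xy² - 71/210xy - ¼x - 3/2y - 35/4 → -71/210xy - ¼x - 11/840y² - ⅛y - 35/4
  leading term xy: subtract (-71/1680)·f_2 from -71/210xy - ¼x - 11/840y² - ⅛y - 35/4 → -¼x - 11/840y² - 22/105y + ⅛
  leading term x: subtract (1/105)·h_4 from -¼x - 11/840y² - 22/105y + ⅛ → 0
  remainder 0.

S(f_2,h_4): lcm = xy. S = -11/210y³ - 88/105y² + ¼y + 105/4.
  leading term y³: subtract (-4/3y)·h_5 from -11/210y³ - 88/105y² + ¼y + 105/4 → -9/2y² + 69/4y + 105/4
  leading term y²: subtract (-1260/11)·h_5 from -9/2y² + 69/4y + 105/4 → -13083/44y + 65415/44
  leading term y: subtract (4/3)·h_6 from -13083/44y + 65415/44 → 0
  remainder 0.

S(f_3,h_4): lcm = x². S = -11/210xy² - 88/105xy + ½x + 2y - 35.
  leading term xy²: subtract (-11/1680y)·f_2 from -11/210xy² - 88/105xy + ½x + 2y - 35 → -88/105xy + ½x - 11/840y² + 27/8y - 35
  leading term xy: subtract (-11/105)·f_2 from -88/105xy + ½x - 11/840y² + 27/8y - 35 → ½x - 11/840y² + 2659/840y - 13
  leading term x: subtract (-2/105)·h_4 from ½x - 11/840y² + 2659/840y - 13 → -11/280y² + 769/280y - 51/4
  leading term y²: subtract (-1)·h_5 from -11/280y² + 769/280y - 51/4 → 0
  remainder 0.

S(f_1,h_5): leading monomials are coprime, so the S-polynomial reduces to 0 (Buchberger's first criterion).
S(f_2,h_5): lcm = xy². S = 769/11xy - 3570/11x - ¼y² + 105/4y.
  leading term xy: subtract (769/88)·f_2 from 769/11xy - 3570/11x - ¼y² + 105/4y → -3570/11x - ¼y² + 481/11y - 80745/44
  leading term x: subtract (136/11)·h_4 from -3570/11x - ¼y² + 481/11y - 80745/44 → 67/4y² + 3473/11y - 87885/44
  leading term y²: subtract (4690/11)·h_5 from 67/4y² + 3473/11y - 87885/44 → 65415/44y - 327075/44
  leading term y: subtract (-20/3)·h_6 from 65415/44y - 327075/44 → 0
  remainder 0.

S(f_3,h_5): leading monomials are coprime, so the S-polynomial reduces to 0 (Buchberger's first criterion).
S(h_4,h_5): leading monomials are coprime, so the S-polynomial reduces to 0 (Buchberger's first criterion).
S(f_1,h_6): leading monomials are coprime, so the S-polynomial reduces to 0 (Buchberger's first criterion).
S(f_2,h_6): lcm = xy. S = 5x - ¼y + 105/4.
  leading term x: subtract (-4/21)·h_4 from 5x - ¼y + 105/4 → -11/42y² - 373/84y + 115/4
  leading term y²: subtract (-20/3)·h_5 from -11/42y² - 373/84y + 115/4 → -91/4y + 455/4
  leading term y: subtract (572/5607)·h_6 from -91/4y + 455/4 → 0
  remainder 0.

S(f_3,h_6): leading monomials are coprime, so the S-polynomial reduces to 0 (Buchberger's first criterion).
S(h_4,h_6): leading monomials are coprime, so the S-polynomial reduces to 0 (Buchberger's first criterion).
S(h_5,h_6): lcm = y². S = -714/11y + 3570/11.
  leading term y: subtract (544/1869)·h_6 from -714/11y + 3570/11 → 0
  remainder 0.

Every S-polynomial of the final basis reduces to 0, so we have a Gröbner basis.
Inter-reduce: drop elements whose leading term is divisible by another's, tail-reduce, and make monic.
Reduced Gröbner basis: {x + 5, y - 5}.

A lex Gröbner basis eliminates variables successively. Here y - 5 depends only on y, with roots {5}; lifting each root through the earlier basis elements recovers the full solutions.
  y = 5: the earlier basis element becomes x + 5 = 0, giving x = -5 — point (-5, 5).

{(-5, 5)}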